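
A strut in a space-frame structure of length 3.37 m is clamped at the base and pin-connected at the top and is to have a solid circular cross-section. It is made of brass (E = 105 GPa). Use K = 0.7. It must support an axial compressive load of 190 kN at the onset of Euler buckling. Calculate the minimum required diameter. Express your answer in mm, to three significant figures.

L_e = K·L = 0.7 × 3.37 = 2.359 m
Required I = P_cr·L_e²/(π²E) = 1.900×10^5 × 2.359² / (π² × 1.05×10^11) = 1.020×10^-6 m⁴
I_req = 1.020×10^6 mm⁴
Solid circle: I = πd⁴/64  ⇒  d = (64I/π)^(1/4) = (64×1.020×10^6/π)^(1/4) = 67.5 mm

d ≈ 67.5 mm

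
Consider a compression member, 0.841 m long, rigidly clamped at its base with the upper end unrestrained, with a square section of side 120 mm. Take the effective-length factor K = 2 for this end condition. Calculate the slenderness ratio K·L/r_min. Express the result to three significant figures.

I = a⁴/12 = 120⁴/12 = 1.728×10^7 mm⁴
A = 1.440×10^4 mm²;  r_min = √(I/A) = √(1.728×10^7/1.440×10^4) = 34.64 mm
L_e = K·L = 2 × 0.841 m = 1.682 m = 1682.0 mm
λ = L_e / r_min = 1682.0 / 34.64 = 48.6

λ ≈ 48.6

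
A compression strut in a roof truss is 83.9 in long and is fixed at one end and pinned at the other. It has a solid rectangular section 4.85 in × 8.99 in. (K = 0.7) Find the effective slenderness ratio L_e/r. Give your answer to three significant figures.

Buckling occurs about the weak axis: I_min = h·b³/12 with b = 4.85 in (the shorter side).
I_min = 8.99×4.85³/12 = 85.47 in⁴
A = 43.60 in²;  r_min = √(I/A) = √(85.47/43.60) = 1.400 in
L_e = K·L = 0.7 × 83.9 = 58.73 in
λ = L_e / r_min = 58.730 / 1.400 = 41.9

λ ≈ 41.9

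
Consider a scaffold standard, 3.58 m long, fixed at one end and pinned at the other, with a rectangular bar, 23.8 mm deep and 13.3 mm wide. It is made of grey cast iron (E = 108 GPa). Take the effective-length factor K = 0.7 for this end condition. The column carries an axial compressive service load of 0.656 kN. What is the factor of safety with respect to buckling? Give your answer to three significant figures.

n ≈ 1.21

Buckling occurs about the weak axis: I_min = h·b³/12 with b = 13.3 mm (the shorter side).
I_min = 23.8×13.3³/12 = 4.666×10^3 mm⁴
I = 4.666×10^3 mm⁴ = 4.666×10^-9 m⁴
Effective length L_e = K·L = 0.7 × 3.58 = 2.506 m
P_cr = π²EI / L_e² = π² × 108×10⁹ × 4.666×10^-9 / 2.506² = 792.0 N
Factor of safety n = P_cr / P = 0.79198 / 0.656 = 1.21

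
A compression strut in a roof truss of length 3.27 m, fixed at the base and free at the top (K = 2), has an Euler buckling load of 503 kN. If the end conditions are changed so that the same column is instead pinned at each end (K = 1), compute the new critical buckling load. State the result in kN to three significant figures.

P_cr ∝ 1/K², so P_cr,new = P_cr,old × (K_old/K_new)² = 503 × (2/1)²
= 503 × 4.000 = 2010 kN

P_cr ≈ 2010 kN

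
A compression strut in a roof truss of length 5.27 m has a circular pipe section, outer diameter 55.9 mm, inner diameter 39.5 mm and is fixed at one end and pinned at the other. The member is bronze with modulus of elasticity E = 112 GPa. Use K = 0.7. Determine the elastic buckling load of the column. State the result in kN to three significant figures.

d_o = 55.9 mm, d_i = 39.5 mm
I = π(d_o⁴ − d_i⁴)/64 = π(55.9⁴ − 39.50⁴)/64 = 3.598×10^5 mm⁴
I = 3.598×10^5 mm⁴ = 3.598×10^-7 m⁴
Effective length L_e = K·L = 0.7 × 5.27 = 3.689 m
P_cr = π²EI / L_e² = π² × 112×10⁹ × 3.598×10^-7 / 3.689² = 2.923×10^4 N

P_cr ≈ 29.2 kN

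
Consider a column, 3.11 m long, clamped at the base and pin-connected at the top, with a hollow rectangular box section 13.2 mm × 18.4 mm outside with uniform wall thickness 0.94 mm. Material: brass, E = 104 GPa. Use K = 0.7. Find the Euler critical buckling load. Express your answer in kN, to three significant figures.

Inner dimensions: h_i = 18.4 − 2×0.94 = 16.52 mm, b_i = 13.2 − 2×0.94 = 11.32 mm
Weak-axis I_min = (h_o·b_o³ − h_i·b_i³)/12 with b_o = 13.2, b_i = 11.32 mm (shorter outer/inner sides).
I_min = (18.4×13.2³ − 16.52×11.32³)/12 = 1.530×10^3 mm⁴
I = 1.530×10^3 mm⁴ = 1.530×10^-9 m⁴
Effective length L_e = K·L = 0.7 × 3.11 = 2.177 m
P_cr = π²EI / L_e² = π² × 104×10⁹ × 1.530×10^-9 / 2.177² = 331.3 N

P_cr ≈ 0.331 kN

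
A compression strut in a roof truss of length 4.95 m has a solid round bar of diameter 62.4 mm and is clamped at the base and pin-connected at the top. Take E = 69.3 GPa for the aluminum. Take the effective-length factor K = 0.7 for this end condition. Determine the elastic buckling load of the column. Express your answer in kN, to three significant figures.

P_cr ≈ 42.4 kN

I = πd⁴/64 = π×62.4⁴/64 = 7.442×10^5 mm⁴
I = 7.442×10^5 mm⁴ = 7.442×10^-7 m⁴
Effective length L_e = K·L = 0.7 × 4.95 = 3.465 m
P_cr = π²EI / L_e² = π² × 69.3×10⁹ × 7.442×10^-7 / 3.465² = 4.240×10^4 N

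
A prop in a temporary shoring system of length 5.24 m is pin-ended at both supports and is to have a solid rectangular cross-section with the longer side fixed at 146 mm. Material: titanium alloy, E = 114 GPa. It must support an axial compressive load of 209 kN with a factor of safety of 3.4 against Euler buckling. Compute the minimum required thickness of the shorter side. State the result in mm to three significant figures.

b ≈ 113 mm

Required P_cr = n·P = 3.4 × 209 = 710.6 kN
L_e = K·L = 1 × 5.24 = 5.240 m
Required I = P_cr·L_e²/(π²E) = 7.106×10^5 × 5.240² / (π² × 1.14×10^11) = 1.734×10^-5 m⁴
I_req = 1.734×10^7 mm⁴
Rectangle, weak axis: I_min = h·b³/12 with h = 146 mm fixed  ⇒  b = (12I/h)^(1/3) = 113 mm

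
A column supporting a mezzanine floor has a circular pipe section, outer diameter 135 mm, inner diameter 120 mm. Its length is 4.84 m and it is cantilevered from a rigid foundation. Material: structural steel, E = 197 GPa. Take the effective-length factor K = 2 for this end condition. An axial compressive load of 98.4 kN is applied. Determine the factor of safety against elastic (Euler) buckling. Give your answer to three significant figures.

n ≈ 1.29

d_o = 135 mm, d_i = 120 mm
I = π(d_o⁴ − d_i⁴)/64 = π(135⁴ − 120.0⁴)/64 = 6.126×10^6 mm⁴
I = 6.126×10^6 mm⁴ = 6.126×10^-6 m⁴
Effective length L_e = K·L = 2 × 4.84 = 9.680 m
P_cr = π²EI / L_e² = π² × 197×10⁹ × 6.126×10^-6 / 9.680² = 1.271×10^5 N
Factor of safety n = P_cr / P = 127.11 / 98.4 = 1.29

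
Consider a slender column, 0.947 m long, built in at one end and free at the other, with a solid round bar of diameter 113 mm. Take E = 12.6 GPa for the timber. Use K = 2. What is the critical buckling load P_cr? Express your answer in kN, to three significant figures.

P_cr ≈ 277 kN

I = πd⁴/64 = π×113⁴/64 = 8.004×10^6 mm⁴
I = 8.004×10^6 mm⁴ = 8.004×10^-6 m⁴
Effective length L_e = K·L = 2 × 0.947 = 1.894 m
P_cr = π²EI / L_e² = π² × 12.6×10⁹ × 8.004×10^-6 / 1.894² = 2.775×10^5 N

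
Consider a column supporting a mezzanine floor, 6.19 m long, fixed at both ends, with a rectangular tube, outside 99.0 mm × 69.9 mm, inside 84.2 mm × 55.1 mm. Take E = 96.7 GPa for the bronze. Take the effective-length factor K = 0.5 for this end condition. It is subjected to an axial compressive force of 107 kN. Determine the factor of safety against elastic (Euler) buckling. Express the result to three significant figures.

n ≈ 1.53

Weak-axis I_min = (h_o·b_o³ − h_i·b_i³)/12 with b_o = 69.9, b_i = 55.10 mm (shorter outer/inner sides).
I_min = (99.0×69.9³ − 84.20×55.10³)/12 = 1.644×10^6 mm⁴
I = 1.644×10^6 mm⁴ = 1.644×10^-6 m⁴
Effective length L_e = K·L = 0.5 × 6.19 = 3.095 m
P_cr = π²EI / L_e² = π² × 96.7×10⁹ × 1.644×10^-6 / 3.095² = 1.638×10^5 N
Factor of safety n = P_cr / P = 163.78 / 107 = 1.53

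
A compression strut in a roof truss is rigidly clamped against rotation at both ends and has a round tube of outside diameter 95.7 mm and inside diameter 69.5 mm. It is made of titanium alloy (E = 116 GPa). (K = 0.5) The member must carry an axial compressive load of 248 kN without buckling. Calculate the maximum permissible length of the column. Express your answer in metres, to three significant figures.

d_o = 95.7 mm, d_i = 69.5 mm
I = π(d_o⁴ − d_i⁴)/64 = π(95.7⁴ − 69.50⁴)/64 = 2.972×10^6 mm⁴
I = 2.972×10^-6 m⁴
At the buckling limit P_cr = P = 2.480×10^5 N
From P_cr = π²EI/(K·L)²:  L = (1/K)·√(π²EI/P_cr) = (1/0.5)·√(π²×1.16×10^11×2.972×10^-6/2.480×10^5)
L = 7.41 m

L_max ≈ 7.41 m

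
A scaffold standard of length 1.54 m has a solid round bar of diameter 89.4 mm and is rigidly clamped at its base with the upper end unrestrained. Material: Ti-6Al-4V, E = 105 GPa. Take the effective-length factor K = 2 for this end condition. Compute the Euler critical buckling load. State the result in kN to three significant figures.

I = πd⁴/64 = π×89.4⁴/64 = 3.136×10^6 mm⁴
I = 3.136×10^6 mm⁴ = 3.136×10^-6 m⁴
Effective length L_e = K·L = 2 × 1.54 = 3.080 m
P_cr = π²EI / L_e² = π² × 105×10⁹ × 3.136×10^-6 / 3.080² = 3.425×10^5 N

P_cr ≈ 343 kN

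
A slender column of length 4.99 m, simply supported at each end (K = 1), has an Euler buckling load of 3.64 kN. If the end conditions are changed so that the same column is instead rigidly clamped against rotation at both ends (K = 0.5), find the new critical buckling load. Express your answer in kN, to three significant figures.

P_cr ≈ 14.6 kN

P_cr ∝ 1/K², so P_cr,new = P_cr,old × (K_old/K_new)² = 3.64 × (1/0.5)²
= 3.64 × 4.000 = 14.6 kN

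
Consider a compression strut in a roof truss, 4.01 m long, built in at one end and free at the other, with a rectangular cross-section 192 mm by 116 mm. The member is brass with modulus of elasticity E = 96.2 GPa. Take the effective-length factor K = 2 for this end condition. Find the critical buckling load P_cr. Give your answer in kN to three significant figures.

P_cr ≈ 369 kN

Buckling occurs about the weak axis: I_min = h·b³/12 with b = 116 mm (the shorter side).
I_min = 192×116³/12 = 2.497×10^7 mm⁴
I = 2.497×10^7 mm⁴ = 2.497×10^-5 m⁴
Effective length L_e = K·L = 2 × 4.01 = 8.020 m
P_cr = π²EI / L_e² = π² × 96.2×10⁹ × 2.497×10^-5 / 8.020² = 3.687×10^5 N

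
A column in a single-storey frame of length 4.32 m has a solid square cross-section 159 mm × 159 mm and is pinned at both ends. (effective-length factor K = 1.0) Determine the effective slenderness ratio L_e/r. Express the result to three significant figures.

λ ≈ 94.1

For a square r = a/√12 = 159/√12 = 45.90 mm
L_e = K·L = 1 × 4.32 m = 4.320 m = 4320.0 mm
λ = L_e / r_min = 4320.0 / 45.90 = 94.1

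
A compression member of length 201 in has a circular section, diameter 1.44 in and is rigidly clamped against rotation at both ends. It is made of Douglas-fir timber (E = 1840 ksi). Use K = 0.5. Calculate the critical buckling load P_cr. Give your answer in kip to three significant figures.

I = πd⁴/64 = π×1.44⁴/64 = 0.2111 in⁴
Effective length L_e = K·L = 0.5 × 201 = 100.5 in
P_cr = π²EI / L_e² = π² × 1840×10³ × 0.2111 / 100.5² = 379.5 lb

P_cr ≈ 0.379 kip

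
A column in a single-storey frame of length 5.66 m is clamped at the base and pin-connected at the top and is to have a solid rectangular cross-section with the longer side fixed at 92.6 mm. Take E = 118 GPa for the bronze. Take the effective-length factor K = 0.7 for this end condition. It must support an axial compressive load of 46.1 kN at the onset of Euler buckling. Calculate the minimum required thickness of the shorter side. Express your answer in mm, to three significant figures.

L_e = K·L = 0.7 × 5.66 = 3.962 m
Required I = P_cr·L_e²/(π²E) = 4.610×10^4 × 3.962² / (π² × 1.18×10^11) = 6.214×10^-7 m⁴
I_req = 6.214×10^5 mm⁴
Rectangle, weak axis: I_min = h·b³/12 with h = 92.6 mm fixed  ⇒  b = (12I/h)^(1/3) = 43.2 mm

b ≈ 43.2 mm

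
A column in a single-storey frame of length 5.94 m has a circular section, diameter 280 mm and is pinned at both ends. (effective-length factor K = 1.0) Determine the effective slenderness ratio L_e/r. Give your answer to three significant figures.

For a solid circle r = d/4 = 280/4 = 70.00 mm
L_e = K·L = 1 × 5.94 m = 5.940 m = 5940.0 mm
λ = L_e / r_min = 5940.0 / 70.00 = 84.9

λ ≈ 84.9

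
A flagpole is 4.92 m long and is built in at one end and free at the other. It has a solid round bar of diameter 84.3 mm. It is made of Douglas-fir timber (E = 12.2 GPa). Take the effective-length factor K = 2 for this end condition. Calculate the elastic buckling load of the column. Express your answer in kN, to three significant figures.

P_cr ≈ 3.08 kN

I = πd⁴/64 = π×84.3⁴/64 = 2.479×10^6 mm⁴
I = 2.479×10^6 mm⁴ = 2.479×10^-6 m⁴
Effective length L_e = K·L = 2 × 4.92 = 9.840 m
P_cr = π²EI / L_e² = π² × 12.2×10⁹ × 2.479×10^-6 / 9.840² = 3.083×10^3 N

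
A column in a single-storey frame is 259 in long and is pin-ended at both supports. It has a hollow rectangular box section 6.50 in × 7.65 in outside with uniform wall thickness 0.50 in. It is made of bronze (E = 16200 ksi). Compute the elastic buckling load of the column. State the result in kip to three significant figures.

P_cr ≈ 198 kip

Inner dimensions: h_i = 7.65 − 2×0.50 = 6.650 in, b_i = 6.50 − 2×0.50 = 5.500 in
Weak-axis I_min = (h_o·b_o³ − h_i·b_i³)/12 with b_o = 6.50, b_i = 5.500 in (shorter outer/inner sides).
I_min = (7.65×6.50³ − 6.650×5.500³)/12 = 82.87 in⁴
Effective length L_e = K·L = 1 × 259 = 259.0 in
P_cr = π²EI / L_e² = π² × 16200×10³ × 82.87 / 259.0² = 1.975×10^5 lb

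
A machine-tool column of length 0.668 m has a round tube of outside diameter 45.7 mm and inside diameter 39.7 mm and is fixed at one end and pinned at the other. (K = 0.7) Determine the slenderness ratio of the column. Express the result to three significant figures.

d_o = 45.7 mm, d_i = 39.7 mm
I = π(d_o⁴ − d_i⁴)/64 = π(45.7⁴ − 39.70⁴)/64 = 9.217×10^4 mm⁴
A = 402.4 mm²;  r_min = √(I/A) = √(9.217×10^4/402.4) = 15.13 mm
L_e = K·L = 0.7 × 0.668 m = 0.4676 m = 467.60 mm
λ = L_e / r_min = 467.60 / 15.13 = 30.9

λ ≈ 30.9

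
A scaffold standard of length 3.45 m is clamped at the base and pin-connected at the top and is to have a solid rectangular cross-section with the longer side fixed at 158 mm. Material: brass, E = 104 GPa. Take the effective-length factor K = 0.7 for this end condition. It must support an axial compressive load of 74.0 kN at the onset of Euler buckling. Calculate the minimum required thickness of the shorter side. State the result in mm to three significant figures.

b ≈ 31.7 mm

L_e = K·L = 0.7 × 3.45 = 2.415 m
Required I = P_cr·L_e²/(π²E) = 7.400×10^4 × 2.415² / (π² × 1.04×10^11) = 4.205×10^-7 m⁴
I_req = 4.205×10^5 mm⁴
Rectangle, weak axis: I_min = h·b³/12 with h = 158 mm fixed  ⇒  b = (12I/h)^(1/3) = 31.7 mm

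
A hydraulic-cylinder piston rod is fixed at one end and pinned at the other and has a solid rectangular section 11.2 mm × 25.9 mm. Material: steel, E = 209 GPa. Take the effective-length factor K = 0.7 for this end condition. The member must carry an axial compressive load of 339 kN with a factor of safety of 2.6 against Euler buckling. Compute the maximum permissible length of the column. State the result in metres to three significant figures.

L_max ≈ 0.120 m

Buckling occurs about the weak axis: I_min = h·b³/12 with b = 11.2 mm (the shorter side).
I_min = 25.9×11.2³/12 = 3.032×10^3 mm⁴
I = 3.032×10^-9 m⁴
Required critical load P_cr = n·P = 2.6 × 339 = 881.4 kN = 8.814×10^5 N
From P_cr = π²EI/(K·L)²:  L = (1/K)·√(π²EI/P_cr) = (1/0.7)·√(π²×2.09×10^11×3.032×10^-9/8.814×10^5)
L = 0.120 m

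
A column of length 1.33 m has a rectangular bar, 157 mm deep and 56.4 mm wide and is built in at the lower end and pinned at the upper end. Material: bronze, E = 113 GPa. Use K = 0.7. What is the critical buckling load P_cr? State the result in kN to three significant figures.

P_cr ≈ 3020 kN

Buckling occurs about the weak axis: I_min = h·b³/12 with b = 56.4 mm (the shorter side).
I_min = 157×56.4³/12 = 2.347×10^6 mm⁴
I = 2.347×10^6 mm⁴ = 2.347×10^-6 m⁴
Effective length L_e = K·L = 0.7 × 1.33 = 0.9310 m
P_cr = π²EI / L_e² = π² × 113×10⁹ × 2.347×10^-6 / 0.9310² = 3.020×10^6 N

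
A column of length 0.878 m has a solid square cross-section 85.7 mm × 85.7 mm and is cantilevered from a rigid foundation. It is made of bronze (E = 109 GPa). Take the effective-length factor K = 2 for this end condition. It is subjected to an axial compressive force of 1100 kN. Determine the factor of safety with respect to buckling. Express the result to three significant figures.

I = a⁴/12 = 85.7⁴/12 = 4.495×10^6 mm⁴
I = 4.495×10^6 mm⁴ = 4.495×10^-6 m⁴
Effective length L_e = K·L = 2 × 0.878 = 1.756 m
P_cr = π²EI / L_e² = π² × 109×10⁹ × 4.495×10^-6 / 1.756² = 1.568×10^6 N
Factor of safety n = P_cr / P = 1568.3 / 1100 = 1.43

n ≈ 1.43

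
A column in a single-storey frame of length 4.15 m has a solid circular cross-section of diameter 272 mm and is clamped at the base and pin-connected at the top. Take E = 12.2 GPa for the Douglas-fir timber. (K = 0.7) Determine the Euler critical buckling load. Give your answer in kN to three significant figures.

I = πd⁴/64 = π×272⁴/64 = 2.687×10^8 mm⁴
I = 2.687×10^8 mm⁴ = 2.687×10^-4 m⁴
Effective length L_e = K·L = 0.7 × 4.15 = 2.905 m
P_cr = π²EI / L_e² = π² × 12.2×10⁹ × 2.687×10^-4 / 2.905² = 3.834×10^6 N

P_cr ≈ 3830 kN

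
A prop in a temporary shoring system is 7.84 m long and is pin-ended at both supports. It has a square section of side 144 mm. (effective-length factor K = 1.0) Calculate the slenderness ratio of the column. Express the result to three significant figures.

λ ≈ 189

I = a⁴/12 = 144⁴/12 = 3.583×10^7 mm⁴
A = 2.074×10^4 mm²;  r_min = √(I/A) = √(3.583×10^7/2.074×10^4) = 41.57 mm
L_e = K·L = 1 × 7.84 m = 7.840 m = 7840.0 mm
λ = L_e / r_min = 7840.0 / 41.57 = 189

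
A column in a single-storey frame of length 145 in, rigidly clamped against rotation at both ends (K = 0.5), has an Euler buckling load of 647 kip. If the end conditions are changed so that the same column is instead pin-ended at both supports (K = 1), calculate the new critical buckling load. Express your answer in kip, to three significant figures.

P_cr ∝ 1/K², so P_cr,new = P_cr,old × (K_old/K_new)² = 647 × (0.5/1)²
= 647 × 0.2500 = 162 kip

P_cr ≈ 162 kip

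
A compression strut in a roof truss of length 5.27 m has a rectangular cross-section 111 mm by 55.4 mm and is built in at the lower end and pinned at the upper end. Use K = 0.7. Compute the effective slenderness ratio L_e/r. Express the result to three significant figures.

For a rectangle r_min = b/√12 = 55.4/√12 = 15.99 mm
L_e = K·L = 0.7 × 5.27 m = 3.689 m = 3689.0 mm
λ = L_e / r_min = 3689.0 / 15.99 = 231

λ ≈ 231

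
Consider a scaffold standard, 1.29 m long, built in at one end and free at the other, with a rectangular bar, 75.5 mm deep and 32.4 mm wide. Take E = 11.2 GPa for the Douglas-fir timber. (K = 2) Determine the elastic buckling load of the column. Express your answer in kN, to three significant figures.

P_cr ≈ 3.55 kN

Buckling occurs about the weak axis: I_min = h·b³/12 with b = 32.4 mm (the shorter side).
I_min = 75.5×32.4³/12 = 2.140×10^5 mm⁴
I = 2.140×10^5 mm⁴ = 2.140×10^-7 m⁴
Effective length L_e = K·L = 2 × 1.29 = 2.580 m
P_cr = π²EI / L_e² = π² × 11.2×10⁹ × 2.140×10^-7 / 2.580² = 3.554×10^3 N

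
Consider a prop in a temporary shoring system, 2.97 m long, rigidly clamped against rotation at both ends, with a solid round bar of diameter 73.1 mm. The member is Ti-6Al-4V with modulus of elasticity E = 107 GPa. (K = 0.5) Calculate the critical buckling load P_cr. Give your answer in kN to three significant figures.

I = πd⁴/64 = π×73.1⁴/64 = 1.402×10^6 mm⁴
I = 1.402×10^6 mm⁴ = 1.402×10^-6 m⁴
Effective length L_e = K·L = 0.5 × 2.97 = 1.485 m
P_cr = π²EI / L_e² = π² × 107×10⁹ × 1.402×10^-6 / 1.485² = 6.712×10^5 N

P_cr ≈ 671 kN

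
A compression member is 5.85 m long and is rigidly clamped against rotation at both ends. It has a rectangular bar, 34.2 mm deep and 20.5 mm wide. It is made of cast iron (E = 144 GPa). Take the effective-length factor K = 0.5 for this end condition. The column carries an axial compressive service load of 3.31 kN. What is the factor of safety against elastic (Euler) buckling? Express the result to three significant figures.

Buckling occurs about the weak axis: I_min = h·b³/12 with b = 20.5 mm (the shorter side).
I_min = 34.2×20.5³/12 = 2.455×10^4 mm⁴
I = 2.455×10^4 mm⁴ = 2.455×10^-8 m⁴
Effective length L_e = K·L = 0.5 × 5.85 = 2.925 m
P_cr = π²EI / L_e² = π² × 144×10⁹ × 2.455×10^-8 / 2.925² = 4.079×10^3 N
Factor of safety n = P_cr / P = 4.0787 / 3.31 = 1.23

n ≈ 1.23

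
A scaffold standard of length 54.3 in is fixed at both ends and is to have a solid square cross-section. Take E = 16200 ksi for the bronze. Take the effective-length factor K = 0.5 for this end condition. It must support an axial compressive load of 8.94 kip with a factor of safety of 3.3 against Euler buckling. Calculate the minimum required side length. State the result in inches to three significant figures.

Required P_cr = n·P = 3.3 × 8.94 = 29.50 kip
L_e = K·L = 0.5 × 54.3 = 27.15 in
Required I = P_cr·L_e²/(π²E) = 2.950×10^4 × 27.15² / (π² × 1.62×10^7) = 0.1360 in⁴
Solid square: I = a⁴/12  ⇒  a = (12I)^(1/4) = (12×0.1360)^(1/4) = 1.13 in

a ≈ 1.13 in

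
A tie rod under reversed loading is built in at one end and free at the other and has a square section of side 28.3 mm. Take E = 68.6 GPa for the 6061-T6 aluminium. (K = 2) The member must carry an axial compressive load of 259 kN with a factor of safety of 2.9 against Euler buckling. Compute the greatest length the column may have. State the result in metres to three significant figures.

I = a⁴/12 = 28.3⁴/12 = 5.345×10^4 mm⁴
I = 5.345×10^-8 m⁴
Required critical load P_cr = n·P = 2.9 × 259 = 751.1 kN = 7.511×10^5 N
From P_cr = π²EI/(K·L)²:  L = (1/K)·√(π²EI/P_cr) = (1/2)·√(π²×6.86×10^10×5.345×10^-8/7.511×10^5)
L = 0.110 m

L_max ≈ 0.110 m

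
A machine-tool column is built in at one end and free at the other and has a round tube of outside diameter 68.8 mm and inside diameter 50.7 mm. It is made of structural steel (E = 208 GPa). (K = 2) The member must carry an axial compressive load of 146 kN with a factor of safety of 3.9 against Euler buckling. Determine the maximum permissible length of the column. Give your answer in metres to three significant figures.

d_o = 68.8 mm, d_i = 50.7 mm
I = π(d_o⁴ − d_i⁴)/64 = π(68.8⁴ − 50.70⁴)/64 = 7.755×10^5 mm⁴
I = 7.755×10^-7 m⁴
Required critical load P_cr = n·P = 3.9 × 146 = 569.4 kN = 5.694×10^5 N
From P_cr = π²EI/(K·L)²:  L = (1/K)·√(π²EI/P_cr) = (1/2)·√(π²×2.08×10^11×7.755×10^-7/5.694×10^5)
L = 0.836 m

L_max ≈ 0.836 m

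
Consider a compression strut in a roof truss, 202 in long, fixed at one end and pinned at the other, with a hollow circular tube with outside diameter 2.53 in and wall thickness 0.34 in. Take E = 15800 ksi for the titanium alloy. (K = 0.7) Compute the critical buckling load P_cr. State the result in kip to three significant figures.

P_cr ≈ 11.2 kip

Inner diameter d_i = 2.53 − 2×0.34 = 1.850 in
I = π(d_o⁴ − d_i⁴)/64 = π(2.53⁴ − 1.850⁴)/64 = 1.436 in⁴
Effective length L_e = K·L = 0.7 × 202 = 141.4 in
P_cr = π²EI / L_e² = π² × 15800×10³ × 1.436 / 141.4² = 1.120×10^4 lb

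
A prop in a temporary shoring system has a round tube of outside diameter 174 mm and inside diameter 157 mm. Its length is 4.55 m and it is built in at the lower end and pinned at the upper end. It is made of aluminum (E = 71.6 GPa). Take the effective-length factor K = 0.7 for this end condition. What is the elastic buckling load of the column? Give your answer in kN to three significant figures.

P_cr ≈ 1060 kN

d_o = 174 mm, d_i = 157 mm
I = π(d_o⁴ − d_i⁴)/64 = π(174⁴ − 157.0⁴)/64 = 1.517×10^7 mm⁴
I = 1.517×10^7 mm⁴ = 1.517×10^-5 m⁴
Effective length L_e = K·L = 0.7 × 4.55 = 3.185 m
P_cr = π²EI / L_e² = π² × 71.6×10⁹ × 1.517×10^-5 / 3.185² = 1.057×10^6 N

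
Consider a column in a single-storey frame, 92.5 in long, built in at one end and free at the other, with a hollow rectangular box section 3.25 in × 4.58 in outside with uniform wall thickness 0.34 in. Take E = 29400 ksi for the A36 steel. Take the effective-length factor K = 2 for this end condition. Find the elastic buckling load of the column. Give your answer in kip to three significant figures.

Inner dimensions: h_i = 4.58 − 2×0.34 = 3.900 in, b_i = 3.25 − 2×0.34 = 2.570 in
Weak-axis I_min = (h_o·b_o³ − h_i·b_i³)/12 with b_o = 3.25, b_i = 2.570 in (shorter outer/inner sides).
I_min = (4.58×3.25³ − 3.900×2.570³)/12 = 7.585 in⁴
Effective length L_e = K·L = 2 × 92.5 = 185.0 in
P_cr = π²EI / L_e² = π² × 29400×10³ × 7.585 / 185.0² = 6.431×10^4 lb

P_cr ≈ 64.3 kip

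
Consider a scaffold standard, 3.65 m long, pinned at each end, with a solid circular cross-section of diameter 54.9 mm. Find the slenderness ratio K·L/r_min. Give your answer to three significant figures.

λ ≈ 266

For a solid circle r = d/4 = 54.9/4 = 13.72 mm
L_e = K·L = 1 × 3.65 m = 3.650 m = 3650.0 mm
λ = L_e / r_min = 3650.0 / 13.72 = 266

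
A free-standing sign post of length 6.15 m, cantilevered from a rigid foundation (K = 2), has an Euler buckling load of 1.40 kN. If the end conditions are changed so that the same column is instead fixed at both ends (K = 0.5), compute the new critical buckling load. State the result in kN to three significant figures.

P_cr ≈ 22.4 kN

P_cr ∝ 1/K², so P_cr,new = P_cr,old × (K_old/K_new)² = 1.40 × (2/0.5)²
= 1.40 × 16.00 = 22.4 kN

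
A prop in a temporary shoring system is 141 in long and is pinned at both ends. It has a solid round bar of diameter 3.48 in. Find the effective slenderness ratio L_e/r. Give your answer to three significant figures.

λ ≈ 162

I = πd⁴/64 = π×3.48⁴/64 = 7.199 in⁴
A = 9.511 in²;  r_min = √(I/A) = √(7.199/9.511) = 0.8700 in
L_e = K·L = 1 × 141 = 141.0 in
λ = L_e / r_min = 141.00 / 0.8700 = 162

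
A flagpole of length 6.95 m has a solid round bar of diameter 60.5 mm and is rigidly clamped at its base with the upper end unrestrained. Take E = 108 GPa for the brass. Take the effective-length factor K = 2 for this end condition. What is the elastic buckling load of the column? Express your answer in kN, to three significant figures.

P_cr ≈ 3.63 kN

I = πd⁴/64 = π×60.5⁴/64 = 6.576×10^5 mm⁴
I = 6.576×10^5 mm⁴ = 6.576×10^-7 m⁴
Effective length L_e = K·L = 2 × 6.95 = 13.90 m
P_cr = π²EI / L_e² = π² × 108×10⁹ × 6.576×10^-7 / 13.90² = 3.628×10^3 N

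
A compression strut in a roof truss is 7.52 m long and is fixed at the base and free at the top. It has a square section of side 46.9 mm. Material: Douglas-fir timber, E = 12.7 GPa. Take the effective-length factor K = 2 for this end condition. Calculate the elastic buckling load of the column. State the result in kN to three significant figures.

I = a⁴/12 = 46.9⁴/12 = 4.032×10^5 mm⁴
I = 4.032×10^5 mm⁴ = 4.032×10^-7 m⁴
Effective length L_e = K·L = 2 × 7.52 = 15.04 m
P_cr = π²EI / L_e² = π² × 12.7×10⁹ × 4.032×10^-7 / 15.04² = 223.4 N

P_cr ≈ 0.223 kN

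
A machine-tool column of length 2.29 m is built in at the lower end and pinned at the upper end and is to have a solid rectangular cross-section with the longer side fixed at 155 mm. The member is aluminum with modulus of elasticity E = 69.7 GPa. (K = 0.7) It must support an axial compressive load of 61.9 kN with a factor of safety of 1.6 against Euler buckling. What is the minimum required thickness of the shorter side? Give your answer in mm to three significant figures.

b ≈ 30.6 mm

Required P_cr = n·P = 1.6 × 61.9 = 99.04 kN
L_e = K·L = 0.7 × 2.29 = 1.603 m
Required I = P_cr·L_e²/(π²E) = 9.904×10^4 × 1.603² / (π² × 6.97×10^10) = 3.700×10^-7 m⁴
I_req = 3.700×10^5 mm⁴
Rectangle, weak axis: I_min = h·b³/12 with h = 155 mm fixed  ⇒  b = (12I/h)^(1/3) = 30.6 mm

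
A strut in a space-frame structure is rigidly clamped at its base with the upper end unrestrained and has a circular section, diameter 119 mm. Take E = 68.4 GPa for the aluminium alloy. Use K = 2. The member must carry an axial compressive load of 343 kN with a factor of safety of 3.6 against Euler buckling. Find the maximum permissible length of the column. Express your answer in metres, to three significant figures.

L_max ≈ 1.16 m

I = πd⁴/64 = π×119⁴/64 = 9.844×10^6 mm⁴
I = 9.844×10^-6 m⁴
Required critical load P_cr = n·P = 3.6 × 343 = 1235 kN = 1.235×10^6 N
From P_cr = π²EI/(K·L)²:  L = (1/K)·√(π²EI/P_cr) = (1/2)·√(π²×6.84×10^10×9.844×10^-6/1.235×10^6)
L = 1.16 m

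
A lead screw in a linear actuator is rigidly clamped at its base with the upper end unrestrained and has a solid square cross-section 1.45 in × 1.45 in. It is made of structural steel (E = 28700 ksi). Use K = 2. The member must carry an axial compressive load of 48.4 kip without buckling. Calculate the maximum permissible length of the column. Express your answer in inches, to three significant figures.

L_max ≈ 23.2 in

I = a⁴/12 = 1.45⁴/12 = 0.3684 in⁴
At the buckling limit P_cr = P = 4.840×10^4 lb
From P_cr = π²EI/(K·L)²:  L = (1/K)·√(π²EI/P_cr) = (1/2)·√(π²×2.87×10^7×0.3684/4.840×10^4)
L = 23.2 in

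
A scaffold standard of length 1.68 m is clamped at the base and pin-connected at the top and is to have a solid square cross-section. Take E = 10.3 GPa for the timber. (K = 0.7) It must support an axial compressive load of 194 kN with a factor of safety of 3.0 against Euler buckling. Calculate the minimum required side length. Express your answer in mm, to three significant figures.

a ≈ 98.7 mm

Required P_cr = n·P = 3.0 × 194 = 582.0 kN
L_e = K·L = 0.7 × 1.68 = 1.176 m
Required I = P_cr·L_e²/(π²E) = 5.820×10^5 × 1.176² / (π² × 1.03×10^10) = 7.918×10^-6 m⁴
I_req = 7.918×10^6 mm⁴
Solid square: I = a⁴/12  ⇒  a = (12I)^(1/4) = (12×7.918×10^6)^(1/4) = 98.7 mm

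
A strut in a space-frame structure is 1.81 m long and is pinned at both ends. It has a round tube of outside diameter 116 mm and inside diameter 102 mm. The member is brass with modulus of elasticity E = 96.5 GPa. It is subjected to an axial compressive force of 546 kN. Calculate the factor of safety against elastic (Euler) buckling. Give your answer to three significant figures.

d_o = 116 mm, d_i = 102 mm
I = π(d_o⁴ − d_i⁴)/64 = π(116⁴ − 102.0⁴)/64 = 3.575×10^6 mm⁴
I = 3.575×10^6 mm⁴ = 3.575×10^-6 m⁴
Effective length L_e = K·L = 1 × 1.81 = 1.810 m
P_cr = π²EI / L_e² = π² × 96.5×10⁹ × 3.575×10^-6 / 1.810² = 1.039×10^6 N
Factor of safety n = P_cr / P = 1039.2 / 546 = 1.90

n ≈ 1.90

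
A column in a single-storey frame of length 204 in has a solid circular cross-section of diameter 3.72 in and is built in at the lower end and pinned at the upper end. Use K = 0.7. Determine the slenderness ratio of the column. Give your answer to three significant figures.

I = πd⁴/64 = π×3.72⁴/64 = 9.400 in⁴
A = 10.87 in²;  r_min = √(I/A) = √(9.400/10.87) = 0.9300 in
L_e = K·L = 0.7 × 204 = 142.8 in
λ = L_e / r_min = 142.80 / 0.9300 = 154

λ ≈ 154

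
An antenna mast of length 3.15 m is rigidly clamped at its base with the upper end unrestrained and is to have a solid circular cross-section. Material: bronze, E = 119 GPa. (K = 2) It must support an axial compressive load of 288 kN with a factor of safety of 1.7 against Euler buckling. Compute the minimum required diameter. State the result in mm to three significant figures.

Required P_cr = n·P = 1.7 × 288 = 489.6 kN
L_e = K·L = 2 × 3.15 = 6.300 m
Required I = P_cr·L_e²/(π²E) = 4.896×10^5 × 6.300² / (π² × 1.19×10^11) = 1.655×10^-5 m⁴
I_req = 1.655×10^7 mm⁴
Solid circle: I = πd⁴/64  ⇒  d = (64I/π)^(1/4) = (64×1.655×10^7/π)^(1/4) = 135 mm

d ≈ 135 mm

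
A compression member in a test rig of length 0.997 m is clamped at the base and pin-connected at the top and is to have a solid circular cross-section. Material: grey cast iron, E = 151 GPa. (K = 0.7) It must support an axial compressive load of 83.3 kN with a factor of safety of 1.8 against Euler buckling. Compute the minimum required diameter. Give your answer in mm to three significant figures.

Required P_cr = n·P = 1.8 × 83.3 = 149.9 kN
L_e = K·L = 0.7 × 0.997 = 0.6979 m
Required I = P_cr·L_e²/(π²E) = 1.499×10^5 × 0.6979² / (π² × 1.51×10^11) = 4.900×10^-8 m⁴
I_req = 4.900×10^4 mm⁴
Solid circle: I = πd⁴/64  ⇒  d = (64I/π)^(1/4) = (64×4.900×10^4/π)^(1/4) = 31.6 mm

d ≈ 31.6 mm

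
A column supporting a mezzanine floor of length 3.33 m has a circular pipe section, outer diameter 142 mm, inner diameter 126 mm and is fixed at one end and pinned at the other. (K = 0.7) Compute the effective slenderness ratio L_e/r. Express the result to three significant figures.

d_o = 142 mm, d_i = 126 mm
I = π(d_o⁴ − d_i⁴)/64 = π(142⁴ − 126.0⁴)/64 = 7.586×10^6 mm⁴
A = 3.368×10^3 mm²;  r_min = √(I/A) = √(7.586×10^6/3.368×10^3) = 47.46 mm
L_e = K·L = 0.7 × 3.33 m = 2.331 m = 2331.0 mm
λ = L_e / r_min = 2331.0 / 47.46 = 49.1

λ ≈ 49.1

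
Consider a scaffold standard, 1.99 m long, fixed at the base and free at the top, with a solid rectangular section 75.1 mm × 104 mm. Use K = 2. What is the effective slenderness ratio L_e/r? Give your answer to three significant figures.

Buckling occurs about the weak axis: I_min = h·b³/12 with b = 75.1 mm (the shorter side).
I_min = 104×75.1³/12 = 3.671×10^6 mm⁴
A = 7.810×10^3 mm²;  r_min = √(I/A) = √(3.671×10^6/7.810×10^3) = 21.68 mm
L_e = K·L = 2 × 1.99 m = 3.980 m = 3980.0 mm
λ = L_e / r_min = 3980.0 / 21.68 = 184

λ ≈ 184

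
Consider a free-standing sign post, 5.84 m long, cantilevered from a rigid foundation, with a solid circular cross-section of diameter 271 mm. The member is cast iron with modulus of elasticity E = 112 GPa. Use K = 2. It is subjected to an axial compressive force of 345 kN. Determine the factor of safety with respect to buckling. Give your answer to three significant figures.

I = πd⁴/64 = π×271⁴/64 = 2.648×10^8 mm⁴
I = 2.648×10^8 mm⁴ = 2.648×10^-4 m⁴
Effective length L_e = K·L = 2 × 5.84 = 11.68 m
P_cr = π²EI / L_e² = π² × 112×10⁹ × 2.648×10^-4 / 11.68² = 2.145×10^6 N
Factor of safety n = P_cr / P = 2145.3 / 345 = 6.22

n ≈ 6.22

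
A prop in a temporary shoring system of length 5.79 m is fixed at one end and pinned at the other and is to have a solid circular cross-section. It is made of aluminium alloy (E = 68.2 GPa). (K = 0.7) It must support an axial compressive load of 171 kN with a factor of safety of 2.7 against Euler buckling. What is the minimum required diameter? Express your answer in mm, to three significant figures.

Required P_cr = n·P = 2.7 × 171 = 461.7 kN
L_e = K·L = 0.7 × 5.79 = 4.053 m
Required I = P_cr·L_e²/(π²E) = 4.617×10^5 × 4.053² / (π² × 6.82×10^10) = 1.127×10^-5 m⁴
I_req = 1.127×10^7 mm⁴
Solid circle: I = πd⁴/64  ⇒  d = (64I/π)^(1/4) = (64×1.127×10^7/π)^(1/4) = 123 mm

d ≈ 123 mm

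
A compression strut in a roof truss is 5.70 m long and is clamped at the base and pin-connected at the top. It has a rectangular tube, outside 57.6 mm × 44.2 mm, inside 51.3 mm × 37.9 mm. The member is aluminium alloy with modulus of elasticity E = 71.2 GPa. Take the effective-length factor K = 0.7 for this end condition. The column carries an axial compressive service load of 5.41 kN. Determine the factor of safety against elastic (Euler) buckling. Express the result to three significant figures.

Weak-axis I_min = (h_o·b_o³ − h_i·b_i³)/12 with b_o = 44.2, b_i = 37.90 mm (shorter outer/inner sides).
I_min = (57.6×44.2³ − 51.30×37.90³)/12 = 1.818×10^5 mm⁴
I = 1.818×10^5 mm⁴ = 1.818×10^-7 m⁴
Effective length L_e = K·L = 0.7 × 5.70 = 3.990 m
P_cr = π²EI / L_e² = π² × 71.2×10⁹ × 1.818×10^-7 / 3.990² = 8.023×10^3 N
Factor of safety n = P_cr / P = 8.0226 / 5.41 = 1.48

n ≈ 1.48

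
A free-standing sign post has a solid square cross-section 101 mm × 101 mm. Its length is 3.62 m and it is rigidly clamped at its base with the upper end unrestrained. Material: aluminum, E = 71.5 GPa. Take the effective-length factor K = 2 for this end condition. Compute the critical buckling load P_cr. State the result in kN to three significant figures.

P_cr ≈ 117 kN

I = a⁴/12 = 101⁴/12 = 8.672×10^6 mm⁴
I = 8.672×10^6 mm⁴ = 8.672×10^-6 m⁴
Effective length L_e = K·L = 2 × 3.62 = 7.240 m
P_cr = π²EI / L_e² = π² × 71.5×10⁹ × 8.672×10^-6 / 7.240² = 1.167×10^5 N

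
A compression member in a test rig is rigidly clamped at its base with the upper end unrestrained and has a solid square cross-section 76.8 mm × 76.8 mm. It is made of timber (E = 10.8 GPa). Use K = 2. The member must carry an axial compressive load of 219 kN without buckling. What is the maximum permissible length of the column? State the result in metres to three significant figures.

I = a⁴/12 = 76.8⁴/12 = 2.899×10^6 mm⁴
I = 2.899×10^-6 m⁴
At the buckling limit P_cr = P = 2.190×10^5 N
From P_cr = π²EI/(K·L)²:  L = (1/K)·√(π²EI/P_cr) = (1/2)·√(π²×1.08×10^10×2.899×10^-6/2.190×10^5)
L = 0.594 m

L_max ≈ 0.594 m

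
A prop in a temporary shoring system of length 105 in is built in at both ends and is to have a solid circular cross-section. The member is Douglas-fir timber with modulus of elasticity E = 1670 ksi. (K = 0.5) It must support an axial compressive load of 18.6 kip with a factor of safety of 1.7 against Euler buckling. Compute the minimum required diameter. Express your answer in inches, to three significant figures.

Required P_cr = n·P = 1.7 × 18.6 = 31.62 kip
L_e = K·L = 0.5 × 105 = 52.50 in
Required I = P_cr·L_e²/(π²E) = 3.162×10^4 × 52.50² / (π² × 1.67×10^6) = 5.288 in⁴
Solid circle: I = πd⁴/64  ⇒  d = (64I/π)^(1/4) = (64×5.288/π)^(1/4) = 3.22 in

d ≈ 3.22 in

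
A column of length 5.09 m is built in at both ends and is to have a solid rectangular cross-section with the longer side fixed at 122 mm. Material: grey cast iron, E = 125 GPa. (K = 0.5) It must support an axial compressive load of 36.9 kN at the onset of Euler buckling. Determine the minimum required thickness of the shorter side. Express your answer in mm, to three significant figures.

L_e = K·L = 0.5 × 5.09 = 2.545 m
Required I = P_cr·L_e²/(π²E) = 3.690×10^4 × 2.545² / (π² × 1.25×10^11) = 1.937×10^-7 m⁴
I_req = 1.937×10^5 mm⁴
Rectangle, weak axis: I_min = h·b³/12 with h = 122 mm fixed  ⇒  b = (12I/h)^(1/3) = 26.7 mm

b ≈ 26.7 mm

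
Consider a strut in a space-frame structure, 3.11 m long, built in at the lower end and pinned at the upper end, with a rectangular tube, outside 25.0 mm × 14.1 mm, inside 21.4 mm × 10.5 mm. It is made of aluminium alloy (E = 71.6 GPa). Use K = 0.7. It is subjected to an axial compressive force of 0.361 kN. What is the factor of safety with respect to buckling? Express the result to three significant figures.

n ≈ 1.56

Weak-axis I_min = (h_o·b_o³ − h_i·b_i³)/12 with b_o = 14.1, b_i = 10.50 mm (shorter outer/inner sides).
I_min = (25.0×14.1³ − 21.40×10.50³)/12 = 3.776×10^3 mm⁴
I = 3.776×10^3 mm⁴ = 3.776×10^-9 m⁴
Effective length L_e = K·L = 0.7 × 3.11 = 2.177 m
P_cr = π²EI / L_e² = π² × 71.6×10⁹ × 3.776×10^-9 / 2.177² = 563.0 N
Factor of safety n = P_cr / P = 0.56297 / 0.361 = 1.56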